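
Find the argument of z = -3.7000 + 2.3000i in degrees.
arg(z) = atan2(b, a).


Re = -3.7, Im = 2.3
arg = atan2(2.3, -3.7) = 148.1340 degrees

arg(z) = 148.1340 degrees


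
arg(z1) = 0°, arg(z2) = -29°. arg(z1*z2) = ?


arg(z1*z2) = 0° - 29° = -29°
Normalized to (-180°, 180°]: -29°

-29°


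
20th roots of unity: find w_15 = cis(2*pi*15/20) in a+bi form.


Angle = 360*15/20 = 270°
a = cos(270°) = 0
b = sin(270°) = -1.0000

0 - 1.0000i


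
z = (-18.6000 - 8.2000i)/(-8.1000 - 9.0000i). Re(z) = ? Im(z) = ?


Multiply by conjugate: (-18.6000 - 8.2000i)(-8.1000 + 9.0000i) / ((-8.1)^2 + (-9)^2)
Numerator real = -18.6*(-8.1) - (8.2)*(-9) = 224.46
Numerator imag = -8.2*(-8.1) - (-18.6)*(-9) = -100.98
Denominator = 146.61
Re(z) = 224.46/146.61 = 1.5310
Im(z) = -100.98/146.61 = -0.6888

Re(z) = 1.5310, Im(z) = -0.6888


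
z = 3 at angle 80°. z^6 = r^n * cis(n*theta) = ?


r^6 = 3^6 = 729
n*theta = 6*80° = 480° = 120° (mod 360)
a = 729*cos(120°) = -364.5000
b = 729*sin(120°) = 631.3325

729 cis(120°) = -364.5000 + 631.3325i


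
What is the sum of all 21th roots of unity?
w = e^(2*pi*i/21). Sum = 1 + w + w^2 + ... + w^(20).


The sum of all 21th roots of unity is 0.
Geometric series: (1 - w^21)/(1 - w) = (1-1)/(1-w) = 0 since w^21 = 1, w ≠ 1.
Alternatively: coefficient of z^20 in z^21 - 1 is 0.

0


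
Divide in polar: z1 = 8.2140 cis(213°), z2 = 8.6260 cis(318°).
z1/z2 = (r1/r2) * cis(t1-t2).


r = 8.2140 / 8.6260 = 0.9522
theta = 213° - 318° = -105° = 255° (mod 360)

0.9522 cis(255°)


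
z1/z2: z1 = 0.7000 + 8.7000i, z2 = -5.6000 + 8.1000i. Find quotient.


Conjugate of z2 = -5.6000 - 8.1000i
Numerator: (0.7000 + 8.7000i)(-5.6000 - 8.1000i) = 66.5500 - 54.3900i
Denominator: (-5.6)^2 + 8.1^2 = 96.97
Result = (66.5500 - 54.3900i)/96.97

0.6863 - 0.5609i


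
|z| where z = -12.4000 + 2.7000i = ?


|z| = sqrt((-12.4)^2 + 2.7^2) = sqrt(153.76 + 7.29) = sqrt(161.05) = 12.6905

|z| = 12.6905


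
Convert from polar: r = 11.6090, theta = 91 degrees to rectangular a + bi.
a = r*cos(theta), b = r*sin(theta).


a = 11.6090*cos(91°) = 11.6090*(-0.01745) = -0.2026
b = 11.6090*sin(91°) = 11.6090*0.999848 = 11.6072

-0.2026 + 11.6072i


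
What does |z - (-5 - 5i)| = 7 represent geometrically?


|z - z0| = r is a circle with center z0 and radius r.
Center = (-5, -5), radius = 7

Circle with center (-5, -5) and radius 7


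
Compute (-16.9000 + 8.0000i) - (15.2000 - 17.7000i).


Real: -16.9 - 15.2 = -32.1
Imag: 8 + 17.7 = 25.7

-32.1000 + 25.7000i


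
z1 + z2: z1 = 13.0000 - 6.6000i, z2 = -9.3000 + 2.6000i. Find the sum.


Real: 13 - 9.3 = 3.7
Imag: -6.6 + 2.6 = -4

3.7000 - 4.0000i


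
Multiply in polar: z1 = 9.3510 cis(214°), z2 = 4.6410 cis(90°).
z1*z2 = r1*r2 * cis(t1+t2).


r = 9.3510 * 4.6410 = 43.3980
theta = 214° + 90° = 304° = 304° (mod 360)

43.3980 cis(304°)


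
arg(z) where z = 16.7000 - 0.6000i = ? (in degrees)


Re = 16.7, Im = -0.6
arg = atan2(-0.6, 16.7) = -2.0576 degrees

arg(z) = -2.0576 degrees


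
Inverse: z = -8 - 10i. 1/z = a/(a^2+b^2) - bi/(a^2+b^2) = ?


|z|^2 = 64+100 = 164
1/z = (-8 + 10i)/164

1/z = -0.0488 + 0.0610i


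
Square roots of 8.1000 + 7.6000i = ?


|z| = sqrt(65.61+57.76) = 11.1072
sqrt((|z|+a)/2) = sqrt((11.1072+8.1)/2) = sqrt(9.6036) = 3.0990
sqrt((|z|-a)/2) = sqrt((11.1072-8.1)/2) = sqrt(1.5036) = 1.2262

±(3.0990 + 1.2262i) i.e. 3.0990 + 1.2262i and -3.0990 - 1.2262i


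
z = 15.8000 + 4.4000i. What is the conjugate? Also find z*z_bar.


z_bar = 15.8000 - 4.4000i
z*z_bar = 15.8^2 + 4.4^2 = 249.64 + 19.36 = 269

z_bar = 15.8000 - 4.4000i, z*z_bar = 269


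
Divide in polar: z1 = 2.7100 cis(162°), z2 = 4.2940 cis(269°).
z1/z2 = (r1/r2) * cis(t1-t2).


r = 2.7100 / 4.2940 = 0.6311
theta = 162° - 269° = -107° = 253° (mod 360)

0.6311 cis(253°)


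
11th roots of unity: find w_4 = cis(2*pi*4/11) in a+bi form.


Angle = 360*4/11 = 130.9091°
a = cos(130.9091°) = -0.6549
b = sin(130.9091°) = 0.7557

-0.6549 + 0.7557i


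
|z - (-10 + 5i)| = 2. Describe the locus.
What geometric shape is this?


|z - z0| = r is a circle with center z0 and radius r.
Center = (-10, 5), radius = 2

Circle with center (-10, 5) and radius 2


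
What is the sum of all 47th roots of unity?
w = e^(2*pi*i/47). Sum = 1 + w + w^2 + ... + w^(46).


The sum of all 47th roots of unity is 0.
Geometric series: (1 - w^47)/(1 - w) = (1-1)/(1-w) = 0 since w^47 = 1, w ≠ 1.
Alternatively: coefficient of z^46 in z^47 - 1 is 0.

0


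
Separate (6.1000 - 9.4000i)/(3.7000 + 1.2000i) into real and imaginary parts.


Multiply by conjugate: (6.1000 - 9.4000i)(3.7000 - 1.2000i) / (3.7^2 + 1.2^2)
Numerator real = 6.1*3.7 - (9.4)*1.2 = 11.29
Numerator imag = -9.4*3.7 - 6.1*1.2 = -42.1
Denominator = 15.13
Re(z) = 11.29/15.13 = 0.7462
Im(z) = -42.1/15.13 = -2.7826

Re(z) = 0.7462, Im(z) = -2.7826


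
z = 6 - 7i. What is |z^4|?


|z| = sqrt(36+49) = sqrt(85) = 9.2195
|z^4| = |z|^4 = (sqrt(85))^4 = 85^2 = 7225

|z^4| = 7225


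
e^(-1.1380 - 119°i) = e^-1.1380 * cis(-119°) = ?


e^-1.1380 = 0.3205
cos(-119°) = -0.4848
sin(-119°) = -0.8746
Real = 0.3205*(-0.4848) = -0.1554
Imag = 0.3205*(-0.8746) = -0.2803

-0.1554 - 0.2803i


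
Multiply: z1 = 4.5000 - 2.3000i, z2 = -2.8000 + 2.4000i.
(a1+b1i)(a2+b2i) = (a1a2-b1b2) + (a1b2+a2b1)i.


Real = 4.5*(-2.8) - (-2.3)*2.4 = -12.6 - (-5.52) = -7.08
Imag = 4.5*2.4 - (2.8)*(-2.3) = 10.8 + 6.44 = 17.24

-7.0800 + 17.2400i


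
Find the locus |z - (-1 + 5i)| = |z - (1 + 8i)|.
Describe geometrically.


Equal distances means the locus is the perpendicular bisector of z1 and z2.
Midpoint = ((-1+1)/2, (5+8)/2) = (0, 6.5000)

Perpendicular bisector through (0, 6.5000)


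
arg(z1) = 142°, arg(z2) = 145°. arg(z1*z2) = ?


arg(z1*z2) = 142° + 145° = 287°
Normalized to (-180°, 180°]: -73°

-73°


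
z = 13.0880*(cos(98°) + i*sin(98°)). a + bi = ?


a = 13.0880*cos(98°) = 13.0880*(-0.13917) = -1.8215
b = 13.0880*sin(98°) = 13.0880*0.990268 = 12.9606

-1.8215 + 12.9606i


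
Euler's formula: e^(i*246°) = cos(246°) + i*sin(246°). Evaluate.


cos(246°) = -0.4067
sin(246°) = -0.9135

e^(i*246°) = -0.4067 - 0.9135i


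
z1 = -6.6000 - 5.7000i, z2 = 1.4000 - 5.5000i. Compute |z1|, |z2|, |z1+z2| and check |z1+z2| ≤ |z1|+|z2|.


|z1| = sqrt((-6.6)^2 + (-5.7)^2) = sqrt(76.05) = 8.7207
|z2| = sqrt(1.4^2 + (-5.5)^2) = sqrt(32.21) = 5.6754
z1+z2 = -5.2000 - 11.2000i
|z1+z2| = sqrt(152.48) = 12.3483
|z1|+|z2| = 8.7207 + 5.6754 = 14.3961

|z1+z2| = 12.3483 ≤ |z1|+|z2| = 14.3961 (verified)


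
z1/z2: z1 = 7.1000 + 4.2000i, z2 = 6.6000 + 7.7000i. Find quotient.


Conjugate of z2 = 6.6000 - 7.7000i
Numerator: (7.1000 + 4.2000i)(6.6000 - 7.7000i) = 79.2000 - 26.9500i
Denominator: 6.6^2 + 7.7^2 = 102.85
Result = (79.2000 - 26.9500i)/102.85

0.7701 - 0.2620i


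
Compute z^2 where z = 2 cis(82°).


r^2 = 2^2 = 4
n*theta = 2*82° = 164° = 164° (mod 360)
a = 4*cos(164°) = -3.8450
b = 4*sin(164°) = 1.1025

4 cis(164°) = -3.8450 + 1.1025i


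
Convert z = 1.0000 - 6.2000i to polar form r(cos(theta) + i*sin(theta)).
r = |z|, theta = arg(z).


r = sqrt(1+38.44) = sqrt(39.44) = 6.2801
theta = atan2(-6.2, 1) = -80.8377 degrees

r = 6.2801, theta = -80.8377 degrees


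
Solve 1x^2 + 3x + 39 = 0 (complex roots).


disc = 3^2 - 4*1*39 = 9 - 156 = -147
sqrt(|disc|) = sqrt(147) = 12.1244
Real part = -3/(2*1) = -1.5000
Imag part = 12.1244/(2*1) = 6.0622

-1.5000 ± 6.0622i


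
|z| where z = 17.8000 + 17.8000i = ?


|z| = sqrt(17.8^2 + 17.8^2) = sqrt(316.84 + 316.84) = sqrt(633.68) = 25.1730

|z| = 25.1730


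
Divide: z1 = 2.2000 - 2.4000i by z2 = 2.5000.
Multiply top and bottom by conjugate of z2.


Conjugate of z2 = 2.5000
Numerator: (2.2000 - 2.4000i)(2.5000) = 5.5000 - 6.0000i
Denominator: 2.5^2 + 0^2 = 6.25
Result = (5.5000 - 6.0000i)/6.25

0.8800 - 0.9600i


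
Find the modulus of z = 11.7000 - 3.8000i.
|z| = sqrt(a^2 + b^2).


|z| = sqrt(11.7^2 + (-3.8)^2) = sqrt(136.89 + 14.44) = sqrt(151.33) = 12.3016

|z| = 12.3016


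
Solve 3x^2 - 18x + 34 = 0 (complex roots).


disc = (-18)^2 - 4*3*34 = 324 - 408 = -84
sqrt(|disc|) = sqrt(84) = 9.1652
Real part = 18/(2*3) = 3.0000
Imag part = 9.1652/(2*3) = 1.5275

3.0000 ± 1.5275i


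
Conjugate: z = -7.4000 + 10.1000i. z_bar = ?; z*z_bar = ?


z_bar = -7.4000 - 10.1000i
z*z_bar = (-7.4)^2 + 10.1^2 = 54.76 + 102.01 = 156.77

z_bar = -7.4000 - 10.1000i, z*z_bar = 156.77


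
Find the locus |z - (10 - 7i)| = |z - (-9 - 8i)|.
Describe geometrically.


Equal distances means the locus is the perpendicular bisector of z1 and z2.
Midpoint = ((10+(-9))/2, (-7+(-8))/2) = (0.5000, -7.5000)

Perpendicular bisector through (0.5000, -7.5000)


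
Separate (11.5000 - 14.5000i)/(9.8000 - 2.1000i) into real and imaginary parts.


Multiply by conjugate: (11.5000 - 14.5000i)(9.8000 + 2.1000i) / (9.8^2 + (-2.1)^2)
Numerator real = 11.5*9.8 - (14.5)*(-2.1) = 143.15
Numerator imag = -14.5*9.8 - 11.5*(-2.1) = -117.95
Denominator = 100.45
Re(z) = 143.15/100.45 = 1.4251
Im(z) = -117.95/100.45 = -1.1742

Re(z) = 1.4251, Im(z) = -1.1742


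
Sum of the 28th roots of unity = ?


The sum of all 28th roots of unity is 0.
Geometric series: (1 - w^28)/(1 - w) = (1-1)/(1-w) = 0 since w^28 = 1, w ≠ 1.
Alternatively: coefficient of z^27 in z^28 - 1 is 0.

0


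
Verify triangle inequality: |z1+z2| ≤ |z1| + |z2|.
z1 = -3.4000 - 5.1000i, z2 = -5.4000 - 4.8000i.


|z1| = sqrt((-3.4)^2 + (-5.1)^2) = sqrt(37.57) = 6.1294
|z2| = sqrt((-5.4)^2 + (-4.8)^2) = sqrt(52.2) = 7.2250
z1+z2 = -8.8000 - 9.9000i
|z1+z2| = sqrt(175.45) = 13.2458
|z1|+|z2| = 6.1294 + 7.2250 = 13.3544

|z1+z2| = 13.2458 ≤ |z1|+|z2| = 13.3544 (verified)


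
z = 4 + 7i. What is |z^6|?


|z| = sqrt(16+49) = sqrt(65) = 8.0623
|z^6| = |z|^6 = (sqrt(65))^6 = 65^3 = 274625

|z^6| = 274625


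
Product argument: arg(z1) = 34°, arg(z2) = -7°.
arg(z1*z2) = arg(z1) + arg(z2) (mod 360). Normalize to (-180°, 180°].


arg(z1*z2) = 34° - 7° = 27°
Normalized to (-180°, 180°]: 27°

27°


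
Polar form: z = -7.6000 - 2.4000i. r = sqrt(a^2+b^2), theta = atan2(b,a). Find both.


r = sqrt(57.76+5.76) = sqrt(63.52) = 7.9699
theta = atan2(-2.4, -7.6) = -162.4744 degrees

r = 7.9699, theta = -162.4744 degrees


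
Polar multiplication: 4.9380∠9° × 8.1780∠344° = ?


r = 4.9380 * 8.1780 = 40.3830
theta = 9° + 344° = 353° = 353° (mod 360)

40.3830 cis(353°)


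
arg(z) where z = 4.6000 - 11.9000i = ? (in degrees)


Re = 4.6, Im = -11.9
arg = atan2(-11.9, 4.6) = -68.8658 degrees

arg(z) = -68.8658 degrees


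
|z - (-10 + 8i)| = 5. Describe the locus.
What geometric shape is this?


|z - z0| = r is a circle with center z0 and radius r.
Center = (-10, 8), radius = 5

Circle with center (-10, 8) and radius 5


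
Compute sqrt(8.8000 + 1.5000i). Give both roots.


|z| = sqrt(77.44+2.25) = 8.9269
sqrt((|z|+a)/2) = sqrt((8.9269+8.8)/2) = sqrt(8.8635) = 2.9772
sqrt((|z|-a)/2) = sqrt((8.9269-8.8)/2) = sqrt(0.0635) = 0.2519

±(2.9772 + 0.2519i) i.e. 2.9772 + 0.2519i and -2.9772 - 0.2519i


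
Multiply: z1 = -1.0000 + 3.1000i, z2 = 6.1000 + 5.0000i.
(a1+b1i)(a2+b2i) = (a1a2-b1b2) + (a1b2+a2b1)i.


Real = -1*6.1 - 3.1*5 = -6.1 - 15.5 = -21.6
Imag = -1*5 + 6.1*3.1 = -5 + 18.91 = 13.91

-21.6000 + 13.9100i


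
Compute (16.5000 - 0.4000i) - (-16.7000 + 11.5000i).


Real: 16.5 + 16.7 = 33.2
Imag: -0.4 - 11.5 = -11.9

33.2000 - 11.9000i


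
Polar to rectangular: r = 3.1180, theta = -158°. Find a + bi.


a = 3.1180*cos(-158°) = 3.1180*(-0.9272) = -2.8910
b = 3.1180*sin(-158°) = 3.1180*(-0.3746) = -1.1680

-2.8910 - 1.1680i


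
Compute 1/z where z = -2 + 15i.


|z|^2 = 4+225 = 229
1/z = (-2 - 15i)/229

1/z = -0.0087 - 0.0655i


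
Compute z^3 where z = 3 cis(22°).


r^3 = 3^3 = 27
n*theta = 3*22° = 66° = 66° (mod 360)
a = 27*cos(66°) = 10.9819
b = 27*sin(66°) = 24.6657

27 cis(66°) = 10.9819 + 24.6657i


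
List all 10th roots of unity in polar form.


The 10th roots of unity are cis(360k/10°) for k=0..9
Angle step = 360/10 = 36°
Primitive root: cis(36°)
Primitive root = 0.8090 + 0.5878i

10 roots at angles: 0°, 36°, 72°, 108°, 144°, 180°, 216°, 252°, 288°, 324°


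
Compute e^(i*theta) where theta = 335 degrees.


cos(335°) = 0.9063
sin(335°) = -0.4226

e^(i*335°) = 0.9063 - 0.4226i


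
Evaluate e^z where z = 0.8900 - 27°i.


e^0.8900 = 2.4351
cos(-27°) = 0.891
sin(-27°) = -0.454
Real = 2.4351*0.891 = 2.1697
Imag = 2.4351*(-0.454) = -1.1055

2.1697 - 1.1055i


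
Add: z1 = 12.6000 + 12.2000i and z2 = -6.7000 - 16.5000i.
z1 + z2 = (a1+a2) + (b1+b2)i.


Real: 12.6 - 6.7 = 5.9
Imag: 12.2 - 16.5 = -4.3

5.9000 - 4.3000i


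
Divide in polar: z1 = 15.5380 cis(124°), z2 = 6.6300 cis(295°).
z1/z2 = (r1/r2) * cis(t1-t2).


r = 15.5380 / 6.6300 = 2.3436
theta = 124° - 295° = -171° = 189° (mod 360)

2.3436 cis(189°)


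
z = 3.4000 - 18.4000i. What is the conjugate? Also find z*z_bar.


z_bar = 3.4000 + 18.4000i
z*z_bar = 3.4^2 + (-18.4)^2 = 11.56 + 338.56 = 350.12

z_bar = 3.4000 + 18.4000i, z*z_bar = 350.12


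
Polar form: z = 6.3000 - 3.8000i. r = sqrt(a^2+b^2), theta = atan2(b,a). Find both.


r = sqrt(39.69+14.44) = sqrt(54.13) = 7.3573
theta = atan2(-3.8, 6.3) = -31.0973 degrees

r = 7.3573, theta = -31.0973 degrees


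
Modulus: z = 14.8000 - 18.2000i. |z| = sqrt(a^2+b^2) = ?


|z| = sqrt(14.8^2 + (-18.2)^2) = sqrt(219.04 + 331.24) = sqrt(550.28) = 23.4580

|z| = 23.4580


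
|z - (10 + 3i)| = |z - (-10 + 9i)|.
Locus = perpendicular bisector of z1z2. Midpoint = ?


Equal distances means the locus is the perpendicular bisector of z1 and z2.
Midpoint = ((10+(-10))/2, (3+9)/2) = (0, 6.0000)

Perpendicular bisector through (0, 6.0000)


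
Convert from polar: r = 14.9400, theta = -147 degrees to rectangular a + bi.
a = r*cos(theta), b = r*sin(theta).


a = 14.9400*cos(-147°) = 14.9400*(-0.83867) = -12.5297
b = 14.9400*sin(-147°) = 14.9400*(-0.54464) = -8.1369

-12.5297 - 8.1369i


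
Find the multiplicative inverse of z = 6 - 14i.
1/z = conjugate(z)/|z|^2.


|z|^2 = 36+196 = 232
1/z = (6 + 14i)/232

1/z = 0.0259 + 0.0603i


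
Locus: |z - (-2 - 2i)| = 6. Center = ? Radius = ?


|z - z0| = r is a circle with center z0 and radius r.
Center = (-2, -2), radius = 6

Circle with center (-2, -2) and radius 6


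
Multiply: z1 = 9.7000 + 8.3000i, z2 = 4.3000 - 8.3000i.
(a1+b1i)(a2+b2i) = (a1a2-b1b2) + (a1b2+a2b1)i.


Real = 9.7*4.3 - 8.3*(-8.3) = 41.71 - (-68.89) = 110.6
Imag = 9.7*(-8.3) + 4.3*8.3 = -80.51 + 35.69 = -44.82

110.6000 - 44.8200i


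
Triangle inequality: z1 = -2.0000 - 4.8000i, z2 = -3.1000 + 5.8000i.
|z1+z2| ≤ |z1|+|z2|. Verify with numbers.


|z1| = sqrt((-2)^2 + (-4.8)^2) = sqrt(27.04) = 5.2000
|z2| = sqrt((-3.1)^2 + 5.8^2) = sqrt(43.25) = 6.5765
z1+z2 = -5.1000 + i
|z1+z2| = sqrt(27.01) = 5.1971
|z1|+|z2| = 5.2000 + 6.5765 = 11.7765

|z1+z2| = 5.1971 ≤ |z1|+|z2| = 11.7765 (verified)


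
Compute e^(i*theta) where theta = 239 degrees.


cos(239°) = -0.5150
sin(239°) = -0.8572

e^(i*239°) = -0.5150 - 0.8572i


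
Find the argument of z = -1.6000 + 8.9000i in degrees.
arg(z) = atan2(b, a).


Re = -1.6, Im = 8.9
arg = atan2(8.9, -1.6) = 100.1915 degrees

arg(z) = 100.1915 degrees


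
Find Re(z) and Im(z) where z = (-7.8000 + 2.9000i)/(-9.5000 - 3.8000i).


Multiply by conjugate: (-7.8000 + 2.9000i)(-9.5000 + 3.8000i) / ((-9.5)^2 + (-3.8)^2)
Numerator real = -7.8*(-9.5) + 2.9*(-3.8) = 63.08
Numerator imag = 2.9*(-9.5) - (-7.8)*(-3.8) = -57.19
Denominator = 104.69
Re(z) = 63.08/104.69 = 0.6025
Im(z) = -57.19/104.69 = -0.5463

Re(z) = 0.6025, Im(z) = -0.5463


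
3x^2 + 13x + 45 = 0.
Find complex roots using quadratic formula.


disc = 13^2 - 4*3*45 = 169 - 540 = -371
sqrt(|disc|) = sqrt(371) = 19.2614
Real part = -13/(2*3) = -2.1667
Imag part = 19.2614/(2*3) = 3.2102

-2.1667 ± 3.2102i


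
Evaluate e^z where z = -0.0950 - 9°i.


e^-0.0950 = 0.9094
cos(-9°) = 0.9877
sin(-9°) = -0.15643
Real = 0.9094*0.9877 = 0.8982
Imag = 0.9094*(-0.15643) = -0.1423

0.8982 - 0.1423i


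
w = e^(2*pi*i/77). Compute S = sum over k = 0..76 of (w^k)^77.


The roots are w_k = w^k with w = e^(2*pi*i/77), and (w^k)^77 = (w^77)^k.
So S = 1 + u + u^2 + ... + u^(76) with u = w^77.
77 = 1*77 + 0, so 77 is a multiple of 77 and u = (w^77)^1 = 1.
Every one of the 77 terms equals 1: S = 77

S = 77


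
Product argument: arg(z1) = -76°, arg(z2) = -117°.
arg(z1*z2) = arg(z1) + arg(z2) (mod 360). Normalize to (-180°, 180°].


arg(z1*z2) = -76° - 117° = -193°
Normalized to (-180°, 180°]: 167°

167°


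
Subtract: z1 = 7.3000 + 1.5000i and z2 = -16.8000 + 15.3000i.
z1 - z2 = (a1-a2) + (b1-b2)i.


Real: 7.3 + 16.8 = 24.1
Imag: 1.5 - 15.3 = -13.8

24.1000 - 13.8000i


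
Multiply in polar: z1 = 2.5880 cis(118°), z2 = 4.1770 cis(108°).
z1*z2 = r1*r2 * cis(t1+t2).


r = 2.5880 * 4.1770 = 10.8101
theta = 118° + 108° = 226° = 226° (mod 360)

10.8101 cis(226°)


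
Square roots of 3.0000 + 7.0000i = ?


|z| = sqrt(9+49) = 7.6158
sqrt((|z|+a)/2) = sqrt((7.6158+3)/2) = sqrt(5.3079) = 2.3039
sqrt((|z|-a)/2) = sqrt((7.6158-3)/2) = sqrt(2.3079) = 1.5192

±(2.3039 + 1.5192i) i.e. 2.3039 + 1.5192i and -2.3039 - 1.5192i


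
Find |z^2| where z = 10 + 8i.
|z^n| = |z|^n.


|z| = sqrt(100+64) = sqrt(164) = 12.8062
|z^2| = |z|^2 = (sqrt(164))^2 = 164

|z^2| = 164


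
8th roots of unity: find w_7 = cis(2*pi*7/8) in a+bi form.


Angle = 360*7/8 = 315°
a = cos(315°) = 0.7071
b = sin(315°) = -0.7071

0.7071 - 0.7071i


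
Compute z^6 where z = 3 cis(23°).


r^6 = 3^6 = 729
n*theta = 6*23° = 138° = 138° (mod 360)
a = 729*cos(138°) = -541.7526
b = 729*sin(138°) = 487.7962

729 cis(138°) = -541.7526 + 487.7962i


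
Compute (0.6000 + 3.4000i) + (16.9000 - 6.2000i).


Real: 0.6 + 16.9 = 17.5
Imag: 3.4 - 6.2 = -2.8

17.5000 - 2.8000i


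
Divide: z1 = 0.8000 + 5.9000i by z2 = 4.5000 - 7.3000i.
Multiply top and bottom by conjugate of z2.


Conjugate of z2 = 4.5000 + 7.3000i
Numerator: (0.8000 + 5.9000i)(4.5000 + 7.3000i) = -39.4700 + 32.3900i
Denominator: 4.5^2 + (-7.3)^2 = 73.54
Result = (-39.4700 + 32.3900i)/73.54

-0.5367 + 0.4404i


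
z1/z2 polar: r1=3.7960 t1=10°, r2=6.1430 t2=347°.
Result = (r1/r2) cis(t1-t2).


r = 3.7960 / 6.1430 = 0.6179
theta = 10° - 347° = -337° = 23° (mod 360)

0.6179 cis(23°)


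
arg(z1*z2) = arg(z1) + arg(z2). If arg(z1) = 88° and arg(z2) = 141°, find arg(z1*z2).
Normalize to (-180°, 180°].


arg(z1*z2) = 88° + 141° = 229°
Normalized to (-180°, 180°]: -131°

-131°


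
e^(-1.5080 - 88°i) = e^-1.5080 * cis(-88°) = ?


e^-1.5080 = 0.22135
cos(-88°) = 0.0349
sin(-88°) = -0.9994
Real = 0.22135*0.0349 = 0.0077
Imag = 0.22135*(-0.9994) = -0.2212

0.0077 - 0.2212i


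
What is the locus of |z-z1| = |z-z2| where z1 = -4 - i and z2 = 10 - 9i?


Equal distances means the locus is the perpendicular bisector of z1 and z2.
Midpoint = ((-4+10)/2, (-1+(-9))/2) = (3.0000, -5.0000)

Perpendicular bisector through (3.0000, -5.0000)


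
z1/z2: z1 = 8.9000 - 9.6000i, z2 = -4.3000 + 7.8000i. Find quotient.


Conjugate of z2 = -4.3000 - 7.8000i
Numerator: (8.9000 - 9.6000i)(-4.3000 - 7.8000i) = -113.1500 - 28.1400i
Denominator: (-4.3)^2 + 7.8^2 = 79.33
Result = (-113.1500 - 28.1400i)/79.33

-1.4263 - 0.3547i


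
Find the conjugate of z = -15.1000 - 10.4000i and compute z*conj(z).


z_bar = -15.1000 + 10.4000i
z*z_bar = (-15.1)^2 + (-10.4)^2 = 228.01 + 108.16 = 336.17

z_bar = -15.1000 + 10.4000i, z*z_bar = 336.17


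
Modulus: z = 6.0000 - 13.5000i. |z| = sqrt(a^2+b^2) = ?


|z| = sqrt(6^2 + (-13.5)^2) = sqrt(36 + 182.25) = sqrt(218.25) = 14.7733

|z| = 14.7733


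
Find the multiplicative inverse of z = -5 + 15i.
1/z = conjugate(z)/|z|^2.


|z|^2 = 25+225 = 250
1/z = (-5 - 15i)/250

1/z = -0.0200 - 0.0600i


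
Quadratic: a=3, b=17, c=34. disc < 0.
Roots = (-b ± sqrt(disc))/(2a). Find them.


disc = 17^2 - 4*3*34 = 289 - 408 = -119
sqrt(|disc|) = sqrt(119) = 10.9087
Real part = -17/(2*3) = -2.8333
Imag part = 10.9087/(2*3) = 1.8181

-2.8333 ± 1.8181i


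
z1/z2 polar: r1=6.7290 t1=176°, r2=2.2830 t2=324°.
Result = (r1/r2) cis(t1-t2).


r = 6.7290 / 2.2830 = 2.9474
theta = 176° - 324° = -148° = 212° (mod 360)

2.9474 cis(212°)


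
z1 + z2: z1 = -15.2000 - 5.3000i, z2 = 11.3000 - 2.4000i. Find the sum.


Real: -15.2 + 11.3 = -3.9
Imag: -5.3 - 2.4 = -7.7

-3.9000 - 7.7000i


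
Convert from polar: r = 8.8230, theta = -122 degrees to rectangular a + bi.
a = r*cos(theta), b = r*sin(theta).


a = 8.8230*cos(-122°) = 8.8230*(-0.52992) = -4.6755
b = 8.8230*sin(-122°) = 8.8230*(-0.84805) = -7.4823

-4.6755 - 7.4823i


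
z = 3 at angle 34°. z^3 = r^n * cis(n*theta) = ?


r^3 = 3^3 = 27
n*theta = 3*34° = 102° = 102° (mod 360)
a = 27*cos(102°) = -5.6136
b = 27*sin(102°) = 26.4100

27 cis(102°) = -5.6136 + 26.4100i


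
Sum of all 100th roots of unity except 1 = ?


With w = e^(2*pi*i/100), all 100 of the 100th roots of unity w^0 = 1, w, ..., w^(99) sum to 0: 1 + w + ... + w^(99) = (1 - w^100)/(1 - w) = 0 since w^100 = 1, w ≠ 1.
Removing the root 1: w + w^2 + ... + w^(99) = 0 - 1 = -1

Sum = -1


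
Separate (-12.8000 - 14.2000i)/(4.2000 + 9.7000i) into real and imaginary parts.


Multiply by conjugate: (-12.8000 - 14.2000i)(4.2000 - 9.7000i) / (4.2^2 + 9.7^2)
Numerator real = -12.8*4.2 - (14.2)*9.7 = -191.5
Numerator imag = -14.2*4.2 - (-12.8)*9.7 = 64.52
Denominator = 111.73
Re(z) = -191.5/111.73 = -1.7140
Im(z) = 64.52/111.73 = 0.5775

Re(z) = -1.7140, Im(z) = 0.5775


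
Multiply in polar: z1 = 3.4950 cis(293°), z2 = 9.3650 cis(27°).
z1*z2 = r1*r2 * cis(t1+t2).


r = 3.4950 * 9.3650 = 32.7307
theta = 293° + 27° = 320° = 320° (mod 360)

32.7307 cis(320°)


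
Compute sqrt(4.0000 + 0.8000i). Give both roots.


|z| = sqrt(16+0.64) = 4.0792
sqrt((|z|+a)/2) = sqrt((4.0792+4)/2) = sqrt(4.0396) = 2.0099
sqrt((|z|-a)/2) = sqrt((4.0792-4)/2) = sqrt(0.0396) = 0.1990

±(2.0099 + 0.1990i) i.e. 2.0099 + 0.1990i and -2.0099 - 0.1990i


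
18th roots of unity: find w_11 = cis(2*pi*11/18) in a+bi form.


Angle = 360*11/18 = 220°
a = cos(220°) = -0.7660
b = sin(220°) = -0.6428

-0.7660 - 0.6428i


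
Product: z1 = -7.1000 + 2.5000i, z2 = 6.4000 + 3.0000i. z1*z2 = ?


Real = -7.1*6.4 - 2.5*3 = -45.44 - 7.5 = -52.94
Imag = -7.1*3 + 6.4*2.5 = -21.3 + 16 = -5.3

-52.9400 - 5.3000i


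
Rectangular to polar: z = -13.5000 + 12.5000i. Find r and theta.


r = sqrt(182.25+156.25) = sqrt(338.5) = 18.3984
theta = atan2(12.5, -13.5) = 137.2026 degrees

r = 18.3984, theta = 137.2026 degrees


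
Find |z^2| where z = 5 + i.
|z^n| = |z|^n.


|z| = sqrt(25+1) = sqrt(26) = 5.0990
|z^2| = |z|^2 = (sqrt(26))^2 = 26

|z^2| = 26


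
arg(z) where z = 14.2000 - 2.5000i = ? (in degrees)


Re = 14.2, Im = -2.5
arg = atan2(-2.5, 14.2) = -9.9850 degrees

arg(z) = -9.9850 degrees


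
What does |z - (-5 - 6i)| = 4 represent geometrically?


|z - z0| = r is a circle with center z0 and radius r.
Center = (-5, -6), radius = 4

Circle with center (-5, -6) and radius 4


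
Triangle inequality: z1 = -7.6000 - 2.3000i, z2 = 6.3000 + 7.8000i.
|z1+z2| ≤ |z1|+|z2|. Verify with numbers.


|z1| = sqrt((-7.6)^2 + (-2.3)^2) = sqrt(63.05) = 7.9404
|z2| = sqrt(6.3^2 + 7.8^2) = sqrt(100.53) = 10.0265
z1+z2 = -1.3000 + 5.5000i
|z1+z2| = sqrt(31.94) = 5.6515
|z1|+|z2| = 7.9404 + 10.0265 = 17.9669

|z1+z2| = 5.6515 ≤ |z1|+|z2| = 17.9669 (verified)


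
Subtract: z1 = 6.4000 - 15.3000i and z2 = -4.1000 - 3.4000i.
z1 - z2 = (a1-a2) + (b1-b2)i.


Real: 6.4 + 4.1 = 10.5
Imag: -15.3 + 3.4 = -11.9

10.5000 - 11.9000i


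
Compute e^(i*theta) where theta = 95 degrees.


cos(95°) = -0.0872
sin(95°) = 0.9962

e^(i*95°) = -0.0872 + 0.9962i


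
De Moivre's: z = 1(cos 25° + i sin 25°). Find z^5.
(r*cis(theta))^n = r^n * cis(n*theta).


r^5 = 1^5 = 1
n*theta = 5*25° = 125° = 125° (mod 360)
a = 1*cos(125°) = -0.5736
b = 1*sin(125°) = 0.8192

1 cis(125°) = -0.5736 + 0.8192i


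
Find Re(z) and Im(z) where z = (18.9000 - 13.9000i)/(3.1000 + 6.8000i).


Multiply by conjugate: (18.9000 - 13.9000i)(3.1000 - 6.8000i) / (3.1^2 + 6.8^2)
Numerator real = 18.9*3.1 - (13.9)*6.8 = -35.93
Numerator imag = -13.9*3.1 - 18.9*6.8 = -171.61
Denominator = 55.85
Re(z) = -35.93/55.85 = -0.6433
Im(z) = -171.61/55.85 = -3.0727

Re(z) = -0.6433, Im(z) = -3.0727


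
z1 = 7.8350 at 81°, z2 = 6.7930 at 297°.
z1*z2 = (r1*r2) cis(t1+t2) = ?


r = 7.8350 * 6.7930 = 53.2232
theta = 81° + 297° = 378° = 18° (mod 360)

53.2232 cis(18°)


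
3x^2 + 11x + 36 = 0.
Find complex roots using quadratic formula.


disc = 11^2 - 4*3*36 = 121 - 432 = -311
sqrt(|disc|) = sqrt(311) = 17.6352
Real part = -11/(2*3) = -1.8333
Imag part = 17.6352/(2*3) = 2.9392

-1.8333 ± 2.9392i


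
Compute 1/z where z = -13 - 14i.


|z|^2 = 169+196 = 365
1/z = (-13 + 14i)/365

1/z = -0.0356 + 0.0384i


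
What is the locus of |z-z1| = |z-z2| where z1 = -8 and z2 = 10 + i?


Equal distances means the locus is the perpendicular bisector of z1 and z2.
Midpoint = ((-8+10)/2, (0+1)/2) = (1.0000, 0.5000)

Perpendicular bisector through (1.0000, 0.5000)


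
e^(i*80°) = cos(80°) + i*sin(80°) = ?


cos(80°) = 0.1736
sin(80°) = 0.9848

e^(i*80°) = 0.1736 + 0.9848i


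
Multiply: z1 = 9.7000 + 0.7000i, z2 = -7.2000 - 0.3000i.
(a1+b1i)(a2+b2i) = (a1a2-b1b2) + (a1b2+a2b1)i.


Real = 9.7*(-7.2) - 0.7*(-0.3) = -69.84 - (-0.21) = -69.63
Imag = 9.7*(-0.3) - (7.2)*0.7 = -2.91 - (5.04) = -7.95

-69.6300 - 7.9500i


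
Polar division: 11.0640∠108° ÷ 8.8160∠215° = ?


r = 11.0640 / 8.8160 = 1.2550
theta = 108° - 215° = -107° = 253° (mod 360)

1.2550 cis(253°)


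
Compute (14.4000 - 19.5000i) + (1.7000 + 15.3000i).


Real: 14.4 + 1.7 = 16.1
Imag: -19.5 + 15.3 = -4.2

16.1000 - 4.2000i


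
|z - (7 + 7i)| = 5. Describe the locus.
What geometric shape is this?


|z - z0| = r is a circle with center z0 and radius r.
Center = (7, 7), radius = 5

Circle with center (7, 7) and radius 5


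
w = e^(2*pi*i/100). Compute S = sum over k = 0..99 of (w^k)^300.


The roots are w_k = w^k with w = e^(2*pi*i/100), and (w^k)^300 = (w^300)^k.
So S = 1 + u + u^2 + ... + u^(99) with u = w^300.
300 = 3*100 + 0, so 300 is a multiple of 100 and u = (w^100)^3 = 1.
Every one of the 100 terms equals 1: S = 100

S = 100


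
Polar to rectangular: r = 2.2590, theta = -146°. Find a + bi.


a = 2.2590*cos(-146°) = 2.2590*(-0.82904) = -1.8728
b = 2.2590*sin(-146°) = 2.2590*(-0.5592) = -1.2632

-1.8728 - 1.2632i


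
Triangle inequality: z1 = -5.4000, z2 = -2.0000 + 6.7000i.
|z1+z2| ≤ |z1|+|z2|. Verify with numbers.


|z1| = sqrt((-5.4)^2 + 0^2) = sqrt(29.16) = 5.4000
|z2| = sqrt((-2)^2 + 6.7^2) = sqrt(48.89) = 6.9921
z1+z2 = -7.4000 + 6.7000i
|z1+z2| = sqrt(99.65) = 9.9825
|z1|+|z2| = 5.4000 + 6.9921 = 12.3921

|z1+z2| = 9.9825 ≤ |z1|+|z2| = 12.3921 (verified)


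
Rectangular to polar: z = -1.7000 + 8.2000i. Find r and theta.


r = sqrt(2.89+67.24) = sqrt(70.13) = 8.3744
theta = atan2(8.2, -1.7) = 101.7125 degrees

r = 8.3744, theta = 101.7125 degrees


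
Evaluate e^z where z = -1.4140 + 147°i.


e^-1.4140 = 0.24317
cos(147°) = -0.8387
sin(147°) = 0.5446
Real = 0.24317*(-0.8387) = -0.2039
Imag = 0.24317*0.5446 = 0.1324

-0.2039 + 0.1324i


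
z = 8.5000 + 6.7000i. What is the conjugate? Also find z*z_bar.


z_bar = 8.5000 - 6.7000i
z*z_bar = 8.5^2 + 6.7^2 = 72.25 + 44.89 = 117.14

z_bar = 8.5000 - 6.7000i, z*z_bar = 117.14


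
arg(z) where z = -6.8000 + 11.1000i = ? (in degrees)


Re = -6.8, Im = 11.1
arg = atan2(11.1, -6.8) = 121.4922 degrees

arg(z) = 121.4922 degrees


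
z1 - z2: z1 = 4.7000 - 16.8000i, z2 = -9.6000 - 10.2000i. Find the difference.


Real: 4.7 + 9.6 = 14.3
Imag: -16.8 + 10.2 = -6.6

14.3000 - 6.6000i


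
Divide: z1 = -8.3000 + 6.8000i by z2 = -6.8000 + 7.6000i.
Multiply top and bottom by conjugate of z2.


Conjugate of z2 = -6.8000 - 7.6000i
Numerator: (-8.3000 + 6.8000i)(-6.8000 - 7.6000i) = 108.1200 + 16.8400i
Denominator: (-6.8)^2 + 7.6^2 = 104
Result = (108.1200 + 16.8400i)/104

1.0396 + 0.1619i


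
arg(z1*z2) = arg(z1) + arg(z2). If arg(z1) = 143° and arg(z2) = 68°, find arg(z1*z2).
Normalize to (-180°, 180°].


arg(z1*z2) = 143° + 68° = 211°
Normalized to (-180°, 180°]: -149°

-149°


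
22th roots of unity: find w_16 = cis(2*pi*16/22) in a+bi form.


Angle = 360*16/22 = 261.8182°
a = cos(261.8182°) = -0.1423
b = sin(261.8182°) = -0.9898

-0.1423 - 0.9898i


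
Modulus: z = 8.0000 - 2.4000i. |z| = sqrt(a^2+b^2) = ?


|z| = sqrt(8^2 + (-2.4)^2) = sqrt(64 + 5.76) = sqrt(69.76) = 8.3522

|z| = 8.3522


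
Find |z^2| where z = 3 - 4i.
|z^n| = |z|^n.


|z| = sqrt(9+16) = sqrt(25) = 5
|z^2| = |z|^2 = 5^2 = 25

|z^2| = 25


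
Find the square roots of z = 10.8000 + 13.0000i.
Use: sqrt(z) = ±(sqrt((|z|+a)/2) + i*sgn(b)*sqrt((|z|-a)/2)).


|z| = sqrt(116.64+169) = 16.9009
sqrt((|z|+a)/2) = sqrt((16.9009+10.8)/2) = sqrt(13.8504) = 3.7216
sqrt((|z|-a)/2) = sqrt((16.9009-10.8)/2) = sqrt(3.0504) = 1.7466

±(3.7216 + 1.7466i) i.e. 3.7216 + 1.7466i and -3.7216 - 1.7466i


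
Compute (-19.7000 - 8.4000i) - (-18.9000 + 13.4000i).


Real: -19.7 + 18.9 = -0.8
Imag: -8.4 - 13.4 = -21.8

-0.8000 - 21.8000i


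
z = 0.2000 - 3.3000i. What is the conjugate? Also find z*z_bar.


z_bar = 0.2000 + 3.3000i
z*z_bar = 0.2^2 + (-3.3)^2 = 0.04 + 10.89 = 10.93

z_bar = 0.2000 + 3.3000i, z*z_bar = 10.93


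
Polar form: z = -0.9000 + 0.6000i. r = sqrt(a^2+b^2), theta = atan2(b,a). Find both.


r = sqrt(0.81+0.36) = sqrt(1.17) = 1.0817
theta = atan2(0.6, -0.9) = 146.3099 degrees

r = 1.0817, theta = 146.3099 degrees


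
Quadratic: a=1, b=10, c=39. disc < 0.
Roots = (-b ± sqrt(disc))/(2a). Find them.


disc = 10^2 - 4*1*39 = 100 - 156 = -56
sqrt(|disc|) = sqrt(56) = 7.4833
Real part = -10/(2*1) = -5.0000
Imag part = 7.4833/(2*1) = 3.7417

-5.0000 ± 3.7417i


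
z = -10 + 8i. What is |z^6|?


|z| = sqrt(100+64) = sqrt(164) = 12.8062
|z^6| = |z|^6 = (sqrt(164))^6 = 164^3 = 4410944

|z^6| = 4410944


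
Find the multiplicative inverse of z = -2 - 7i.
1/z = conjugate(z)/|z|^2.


|z|^2 = 4+49 = 53
1/z = (-2 + 7i)/53

1/z = -0.0377 + 0.1321i


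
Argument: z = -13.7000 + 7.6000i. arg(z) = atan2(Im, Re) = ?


Re = -13.7, Im = 7.6
arg = atan2(7.6, -13.7) = 150.9809 degrees

arg(z) = 150.9809 degrees


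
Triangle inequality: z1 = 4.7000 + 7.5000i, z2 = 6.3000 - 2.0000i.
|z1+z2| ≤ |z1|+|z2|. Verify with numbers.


|z1| = sqrt(4.7^2 + 7.5^2) = sqrt(78.34) = 8.8510
|z2| = sqrt(6.3^2 + (-2)^2) = sqrt(43.69) = 6.6098
z1+z2 = 11.0000 + 5.5000i
|z1+z2| = sqrt(151.25) = 12.2984
|z1|+|z2| = 8.8510 + 6.6098 = 15.4608

|z1+z2| = 12.2984 ≤ |z1|+|z2| = 15.4608 (verified)


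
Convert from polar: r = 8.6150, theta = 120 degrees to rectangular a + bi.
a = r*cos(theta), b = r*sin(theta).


a = 8.6150*cos(120°) = 8.6150*(-0.5) = -4.3075
b = 8.6150*sin(120°) = 8.6150*0.86603 = 7.4608

-4.3075 + 7.4608i


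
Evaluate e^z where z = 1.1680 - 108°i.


e^1.1680 = 3.2156
cos(-108°) = -0.30902
sin(-108°) = -0.95106
Real = 3.2156*(-0.30902) = -0.9937
Imag = 3.2156*(-0.95106) = -3.0582

-0.9937 - 3.0582i


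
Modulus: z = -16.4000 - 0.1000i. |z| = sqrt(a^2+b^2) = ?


|z| = sqrt((-16.4)^2 + (-0.1)^2) = sqrt(268.96 + 0.01) = sqrt(268.97) = 16.4003

|z| = 16.4003


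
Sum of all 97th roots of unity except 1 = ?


With w = e^(2*pi*i/97), all 97 of the 97th roots of unity w^0 = 1, w, ..., w^(96) sum to 0: 1 + w + ... + w^(96) = (1 - w^97)/(1 - w) = 0 since w^97 = 1, w ≠ 1.
Removing the root 1: w + w^2 + ... + w^(96) = 0 - 1 = -1

Sum = -1


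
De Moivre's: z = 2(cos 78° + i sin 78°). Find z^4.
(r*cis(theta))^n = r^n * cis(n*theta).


r^4 = 2^4 = 16
n*theta = 4*78° = 312° = 312° (mod 360)
a = 16*cos(312°) = 10.7061
b = 16*sin(312°) = -11.8903

16 cis(312°) = 10.7061 - 11.8903i


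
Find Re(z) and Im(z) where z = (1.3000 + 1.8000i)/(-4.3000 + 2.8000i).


Multiply by conjugate: (1.3000 + 1.8000i)(-4.3000 - 2.8000i) / ((-4.3)^2 + 2.8^2)
Numerator real = 1.3*(-4.3) + 1.8*2.8 = -0.55
Numerator imag = 1.8*(-4.3) - 1.3*2.8 = -11.38
Denominator = 26.33
Re(z) = -0.55/26.33 = -0.0209
Im(z) = -11.38/26.33 = -0.4322

Re(z) = -0.0209, Im(z) = -0.4322


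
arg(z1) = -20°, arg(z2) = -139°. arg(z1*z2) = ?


arg(z1*z2) = -20° - 139° = -159°
Normalized to (-180°, 180°]: -159°

-159°


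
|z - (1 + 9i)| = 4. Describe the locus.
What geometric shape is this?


|z - z0| = r is a circle with center z0 and radius r.
Center = (1, 9), radius = 4

Circle with center (1, 9) and radius 4


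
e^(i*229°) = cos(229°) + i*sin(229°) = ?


cos(229°) = -0.6561
sin(229°) = -0.7547

e^(i*229°) = -0.6561 - 0.7547i


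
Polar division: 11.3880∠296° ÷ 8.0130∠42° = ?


r = 11.3880 / 8.0130 = 1.4212
theta = 296° - 42° = 254° = 254° (mod 360)

1.4212 cis(254°)


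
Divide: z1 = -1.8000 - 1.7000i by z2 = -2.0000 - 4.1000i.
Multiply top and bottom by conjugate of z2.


Conjugate of z2 = -2.0000 + 4.1000i
Numerator: (-1.8000 - 1.7000i)(-2.0000 + 4.1000i) = 10.5700 - 3.9800i
Denominator: (-2)^2 + (-4.1)^2 = 20.81
Result = (10.5700 - 3.9800i)/20.81

0.5079 - 0.1913i


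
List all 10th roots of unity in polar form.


The 10th roots of unity are cis(360k/10°) for k=0..9
Angle step = 360/10 = 36°
Primitive root: cis(36°)
Primitive root = 0.8090 + 0.5878i

10 roots at angles: 0°, 36°, 72°, 108°, 144°, 180°, 216°, 252°, 288°, 324°


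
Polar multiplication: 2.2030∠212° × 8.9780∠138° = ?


r = 2.2030 * 8.9780 = 19.7785
theta = 212° + 138° = 350° = 350° (mod 360)

19.7785 cis(350°)


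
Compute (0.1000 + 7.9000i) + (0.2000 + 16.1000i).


Real: 0.1 + 0.2 = 0.3
Imag: 7.9 + 16.1 = 24

0.3000 + 24.0000i


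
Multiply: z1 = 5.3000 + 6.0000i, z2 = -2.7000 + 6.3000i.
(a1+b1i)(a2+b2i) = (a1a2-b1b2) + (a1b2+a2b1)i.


Real = 5.3*(-2.7) - 6*6.3 = -14.31 - 37.8 = -52.11
Imag = 5.3*6.3 - (2.7)*6 = 33.39 - (16.2) = 17.19

-52.1100 + 17.1900i


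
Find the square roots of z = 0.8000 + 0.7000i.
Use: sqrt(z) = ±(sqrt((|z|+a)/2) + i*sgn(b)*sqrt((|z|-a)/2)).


|z| = sqrt(0.64+0.49) = 1.0630
sqrt((|z|+a)/2) = sqrt((1.0630+0.8)/2) = sqrt(0.9315) = 0.9651
sqrt((|z|-a)/2) = sqrt((1.0630-0.8)/2) = sqrt(0.1315) = 0.3626

±(0.9651 + 0.3626i) i.e. 0.9651 + 0.3626i and -0.9651 - 0.3626i


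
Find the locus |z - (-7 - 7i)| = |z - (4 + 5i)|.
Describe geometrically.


Equal distances means the locus is the perpendicular bisector of z1 and z2.
Midpoint = ((-7+4)/2, (-7+5)/2) = (-1.5000, -1.0000)

Perpendicular bisector through (-1.5000, -1.0000)


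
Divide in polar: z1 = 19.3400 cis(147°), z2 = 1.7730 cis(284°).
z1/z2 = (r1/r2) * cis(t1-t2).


r = 19.3400 / 1.7730 = 10.9081
theta = 147° - 284° = -137° = 223° (mod 360)

10.9081 cis(223°)


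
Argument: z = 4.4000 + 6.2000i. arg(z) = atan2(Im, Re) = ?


Re = 4.4, Im = 6.2
arg = atan2(6.2, 4.4) = 54.6375 degrees

arg(z) = 54.6375 degrees


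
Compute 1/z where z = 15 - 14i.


|z|^2 = 225+196 = 421
1/z = (15 + 14i)/421

1/z = 0.0356 + 0.0333i


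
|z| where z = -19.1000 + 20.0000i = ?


|z| = sqrt((-19.1)^2 + 20^2) = sqrt(364.81 + 400) = sqrt(764.81) = 27.6552

|z| = 27.6552


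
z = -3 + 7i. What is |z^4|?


|z| = sqrt(9+49) = sqrt(58) = 7.6158
|z^4| = |z|^4 = (sqrt(58))^4 = 58^2 = 3364

|z^4| = 3364


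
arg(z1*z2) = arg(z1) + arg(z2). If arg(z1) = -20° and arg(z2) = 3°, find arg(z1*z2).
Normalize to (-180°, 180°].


arg(z1*z2) = -20° + 3° = -17°
Normalized to (-180°, 180°]: -17°

-17°


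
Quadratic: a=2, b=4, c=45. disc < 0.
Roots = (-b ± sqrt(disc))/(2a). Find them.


disc = 4^2 - 4*2*45 = 16 - 360 = -344
sqrt(|disc|) = sqrt(344) = 18.5472
Real part = -4/(2*2) = -1.0000
Imag part = 18.5472/(2*2) = 4.6368

-1.0000 ± 4.6368i


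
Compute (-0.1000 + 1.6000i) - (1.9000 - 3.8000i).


Real: -0.1 - 1.9 = -2
Imag: 1.6 + 3.8 = 5.4

-2.0000 + 5.4000i


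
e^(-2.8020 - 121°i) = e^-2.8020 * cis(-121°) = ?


e^-2.8020 = 0.0607
cos(-121°) = -0.515
sin(-121°) = -0.8572
Real = 0.0607*(-0.515) = -0.0313
Imag = 0.0607*(-0.8572) = -0.0520

-0.0313 - 0.0520i


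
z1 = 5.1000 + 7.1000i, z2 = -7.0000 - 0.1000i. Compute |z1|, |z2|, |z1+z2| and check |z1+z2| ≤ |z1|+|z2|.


|z1| = sqrt(5.1^2 + 7.1^2) = sqrt(76.42) = 8.7419
|z2| = sqrt((-7)^2 + (-0.1)^2) = sqrt(49.01) = 7.0007
z1+z2 = -1.9000 + 7.0000i
|z1+z2| = sqrt(52.61) = 7.2533
|z1|+|z2| = 8.7419 + 7.0007 = 15.7426

|z1+z2| = 7.2533 ≤ |z1|+|z2| = 15.7426 (verified)


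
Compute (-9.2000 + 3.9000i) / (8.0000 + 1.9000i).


Conjugate of z2 = 8.0000 - 1.9000i
Numerator: (-9.2000 + 3.9000i)(8.0000 - 1.9000i) = -66.1900 + 48.6800i
Denominator: 8^2 + 1.9^2 = 67.61
Result = (-66.1900 + 48.6800i)/67.61

-0.9790 + 0.7200i


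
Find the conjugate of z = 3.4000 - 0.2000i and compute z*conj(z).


z_bar = 3.4000 + 0.2000i
z*z_bar = 3.4^2 + (-0.2)^2 = 11.56 + 0.04 = 11.6

z_bar = 3.4000 + 0.2000i, z*z_bar = 11.6


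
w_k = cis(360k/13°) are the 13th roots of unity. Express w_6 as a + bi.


Angle = 360*6/13 = 166.1538°
a = cos(166.1538°) = -0.9709
b = sin(166.1538°) = 0.2393

-0.9709 + 0.2393i


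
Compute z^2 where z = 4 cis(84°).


r^2 = 4^2 = 16
n*theta = 2*84° = 168° = 168° (mod 360)
a = 16*cos(168°) = -15.6504
b = 16*sin(168°) = 3.3266

16 cis(168°) = -15.6504 + 3.3266i


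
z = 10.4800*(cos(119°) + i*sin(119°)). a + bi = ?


a = 10.4800*cos(119°) = 10.4800*(-0.48481) = -5.0808
b = 10.4800*sin(119°) = 10.4800*0.87462 = 9.1660

-5.0808 + 9.1660i


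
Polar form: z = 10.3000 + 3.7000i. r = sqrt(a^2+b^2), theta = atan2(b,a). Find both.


r = sqrt(106.09+13.69) = sqrt(119.78) = 10.9444
theta = atan2(3.7, 10.3) = 19.7595 degrees

r = 10.9444, theta = 19.7595 degrees


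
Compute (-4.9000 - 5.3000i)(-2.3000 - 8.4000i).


Real = -4.9*(-2.3) - (-5.3)*(-8.4) = 11.27 - 44.52 = -33.25
Imag = -4.9*(-8.4) - (2.3)*(-5.3) = 41.16 + 12.19 = 53.35

-33.2500 + 53.3500i


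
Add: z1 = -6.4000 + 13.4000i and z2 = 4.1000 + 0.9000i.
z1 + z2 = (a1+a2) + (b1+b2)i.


Real: -6.4 + 4.1 = -2.3
Imag: 13.4 + 0.9 = 14.3

-2.3000 + 14.3000i


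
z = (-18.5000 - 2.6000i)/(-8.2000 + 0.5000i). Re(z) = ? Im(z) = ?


Multiply by conjugate: (-18.5000 - 2.6000i)(-8.2000 - 0.5000i) / ((-8.2)^2 + 0.5^2)
Numerator real = -18.5*(-8.2) - (2.6)*0.5 = 150.4
Numerator imag = -2.6*(-8.2) - (-18.5)*0.5 = 30.57
Denominator = 67.49
Re(z) = 150.4/67.49 = 2.2285
Im(z) = 30.57/67.49 = 0.4530

Re(z) = 2.2285, Im(z) = 0.4530


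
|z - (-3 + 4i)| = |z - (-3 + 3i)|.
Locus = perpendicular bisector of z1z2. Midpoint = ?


Equal distances means the locus is the perpendicular bisector of z1 and z2.
Midpoint = ((-3+(-3))/2, (4+3)/2) = (-3.0000, 3.5000)

Perpendicular bisector through (-3.0000, 3.5000)


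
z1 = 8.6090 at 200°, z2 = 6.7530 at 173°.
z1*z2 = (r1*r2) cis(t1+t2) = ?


r = 8.6090 * 6.7530 = 58.1366
theta = 200° + 173° = 373° = 13° (mod 360)

58.1366 cis(13°)


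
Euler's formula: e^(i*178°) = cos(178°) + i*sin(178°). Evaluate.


cos(178°) = -0.9994
sin(178°) = 0.0349

e^(i*178°) = -0.9994 + 0.0349i


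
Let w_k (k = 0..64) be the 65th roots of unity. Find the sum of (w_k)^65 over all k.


The roots are w_k = w^k with w = e^(2*pi*i/65), and (w^k)^65 = (w^65)^k.
So S = 1 + u + u^2 + ... + u^(64) with u = w^65.
65 = 1*65 + 0, so 65 is a multiple of 65 and u = (w^65)^1 = 1.
Every one of the 65 terms equals 1: S = 65

S = 65
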